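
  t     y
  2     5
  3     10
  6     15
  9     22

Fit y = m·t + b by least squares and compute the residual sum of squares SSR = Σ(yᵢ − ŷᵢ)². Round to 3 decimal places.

The normal system AᵀA·[m, b]ᵀ = Aᵀy is [[130, 20]; [20, 4]]·[m, b]ᵀ = [328, 52]ᵀ.
Eliminating b: 4·(row 1) − 20·(row 2) gives 120·m = 4·328 − 20·52 = 272, so m = 34/15.
Then b = (52 − 20·(34/15))/4 = 5/3.
Residuals: -6/5, 23/15, -4/15, -1/15; SSR = 58/15.

SSR = 3.867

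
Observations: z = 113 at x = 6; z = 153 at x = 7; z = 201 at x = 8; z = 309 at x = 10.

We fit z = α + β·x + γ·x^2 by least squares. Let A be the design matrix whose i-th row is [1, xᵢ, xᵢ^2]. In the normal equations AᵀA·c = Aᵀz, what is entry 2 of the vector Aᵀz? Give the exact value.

Entry 2 ↔ basis x, so (Aᵀz)_{2} = Σᵢ (x)·zᵢ = (6)·(113) + (7)·(153) + (8)·(201) + (10)·(309) = 6447.

6447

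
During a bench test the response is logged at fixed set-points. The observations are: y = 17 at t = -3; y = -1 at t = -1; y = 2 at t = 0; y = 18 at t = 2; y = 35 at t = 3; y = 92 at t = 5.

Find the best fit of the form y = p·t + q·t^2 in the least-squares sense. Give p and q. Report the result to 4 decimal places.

p = 3.2245, q = 3.0017

With design matrix X, XᵀX = [[48, 132]; [132, 804]] and Xᵀy = [551, 2839]ᵀ.
Eliminating q: 804·(row 1) − 132·(row 2) gives 21168·p = 804·551 − 132·2839 = 68256, so p = 158/49.
Then q = (2839 − 132·(158/49))/804 = 1765/588.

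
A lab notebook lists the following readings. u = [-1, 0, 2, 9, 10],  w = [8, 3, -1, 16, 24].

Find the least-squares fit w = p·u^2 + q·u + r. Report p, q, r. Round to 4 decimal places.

The normal equations are: 16578·p + 1736·q + 186·r = 3700;  1736·p + 186·q + 20·r = 374;  186·p + 20·q + 5·r = 50.
Inverting the 3×3 Gram matrix, [p, q, r]ᵀ = [28040/49711, -180811/49711, 177266/49711]ᵀ.

p = 0.5641, q = -3.6372, r = 3.5659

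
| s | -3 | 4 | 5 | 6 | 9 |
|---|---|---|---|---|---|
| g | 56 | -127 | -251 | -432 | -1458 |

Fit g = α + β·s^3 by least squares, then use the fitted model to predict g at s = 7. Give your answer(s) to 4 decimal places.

ĝ = -685.7919

AᵀA·[α, β]ᵀ = Aᵀg reads: 5·α + 1107·β = -2212;  1107·α + 598547·β = -1197209.
(Σ1 = 5, Σs^3 = 1107, Σs^3·s^3 = 598547, Σg = -2212, Σs^3·g = -1197209.)
Δ = 5·598547 − 1107² = 1767286.
α = ((-2212)·598547 − 1107·(-1197209))/1767286 = 1324399/1767286; β = (5·(-1197209) − 1107·(-2212))/1767286 = -3537361/1767286.
At s = 7: ĝ = (1324399/1767286)·(1) + (-3537361/1767286)·(343) = -605995212/883643.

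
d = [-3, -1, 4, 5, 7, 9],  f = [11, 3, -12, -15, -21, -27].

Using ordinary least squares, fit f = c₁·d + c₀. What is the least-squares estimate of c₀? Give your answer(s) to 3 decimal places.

Entries of XᵀX: Σd·d = 181, Σd = 21, Σ1 = 6.
And Σd·f = -549, Σf = -61.
XᵀX·[c₁, c₀]ᵀ = Xᵀf becomes [[181, 21]; [21, 6]]·[c₁, c₀]ᵀ = [-549, -61]ᵀ.
Determinant 181·6 − 21² = 645.
c₁ = ((-549)·6 − 21·(-61))/645 = -671/215; c₀ = (181·(-61) − 21·(-549))/645 = 488/645.

c₀ = 0.757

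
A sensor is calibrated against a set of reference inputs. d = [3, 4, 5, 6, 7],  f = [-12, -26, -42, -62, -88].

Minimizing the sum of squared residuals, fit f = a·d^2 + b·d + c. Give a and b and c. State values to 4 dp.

Compute the Gram sums: Σd^2·d^2 = 4659, Σd^2·d = 775, Σd^2 = 135, Σd·d = 135, Σd = 25, Σ1 = 5.
Moment sums: Σd^2·f = -8118, Σd·f = -1338, Σf = -230.
Normal equations: [[4659, 775, 135]; [775, 135, 25]; [135, 25, 5]]·[a, b, c]ᵀ = [-8118, -1338, -230]ᵀ.
Inverting the 3×3 Gram matrix, [a, b, c]ᵀ = [-2, 6/5, 2]ᵀ.

a = -2.0000, b = 1.2000, c = 2.0000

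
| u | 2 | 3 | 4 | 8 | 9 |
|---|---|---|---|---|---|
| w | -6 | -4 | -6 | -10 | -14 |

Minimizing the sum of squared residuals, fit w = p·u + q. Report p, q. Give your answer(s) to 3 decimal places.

Normal-equation sums: Σu·u = 174, Σu = 26, Σ1 = 5.
And Σu·w = -254, Σw = -40.
Δ = 174·5 − 26² = 194.
p = ((-254)·5 − 26·(-40))/194 = -115/97; q = (174·(-40) − 26·(-254))/194 = -178/97.

p = -1.186, q = -1.835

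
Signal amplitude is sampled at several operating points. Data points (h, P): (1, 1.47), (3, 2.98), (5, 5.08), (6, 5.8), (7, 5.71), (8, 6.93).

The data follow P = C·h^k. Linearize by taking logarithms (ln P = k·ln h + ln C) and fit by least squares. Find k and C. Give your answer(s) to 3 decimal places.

k = 0.748, C = 1.433

Linearized form: ln P = k·ln h + ln C. From the 6 transformed points,
Σln h = 8.5252, Σ(ln h)² = 15.1183, Σln P = 8.5384, Σln h·ln P = 14.3808.
Normal system: [[15.1183, 8.5252]; [8.5252, 6]]·[k, ln C]ᵀ = [14.3808, 8.5384]ᵀ.
Solving (det = 18.0313): k = 0.74833, ln C = 0.35981, so C = exp(0.35981) = 1.43305.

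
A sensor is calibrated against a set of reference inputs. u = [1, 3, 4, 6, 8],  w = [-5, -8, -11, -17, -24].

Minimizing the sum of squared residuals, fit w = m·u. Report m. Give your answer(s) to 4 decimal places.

m = -2.9127

Normal-equation sums: Σu·u = 126.
For Aᵀw: Σu·w = -367.
AᵀA·[m]ᵀ = Aᵀw becomes [[126]]·[m]ᵀ = [-367]ᵀ.
m = (-367)/126 = -2.9127.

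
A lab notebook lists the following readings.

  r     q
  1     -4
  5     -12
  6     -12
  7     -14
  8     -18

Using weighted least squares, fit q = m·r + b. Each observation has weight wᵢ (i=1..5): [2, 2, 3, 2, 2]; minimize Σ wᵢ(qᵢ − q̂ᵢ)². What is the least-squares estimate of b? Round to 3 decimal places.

From the data, Σwᵢ·r·r = 386, Σwᵢ·r = 60, Σwᵢ·1 = 11.
Moment sums: Σwᵢ·r·q = -828, Σwᵢ·q = -132.
XᵀWX·[m, b]ᵀ = XᵀWq becomes [[386, 60]; [60, 11]]·[m, b]ᵀ = [-828, -132]ᵀ.
Eliminating b: 11·(row 1) − 60·(row 2) gives 646·m = 11·(-828) − 60·(-132) = -1188, so m = -594/323.
Then b = ((-132) − 60·(-594/323))/11 = -636/323.

b = -1.969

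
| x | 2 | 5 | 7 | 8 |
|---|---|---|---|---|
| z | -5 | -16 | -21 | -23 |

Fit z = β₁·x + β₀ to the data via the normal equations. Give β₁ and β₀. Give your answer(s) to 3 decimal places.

The normal equations are: 142·β₁ + 22·β₀ = -421;  22·β₁ + 4·β₀ = -65.
(Σx·x = 142, Σx = 22, Σ1 = 4, Σx·z = -421, Σz = -65.)
Δ = 142·4 − 22² = 84.
β₁ = ((-421)·4 − 22·(-65))/84 = -127/42; β₀ = (142·(-65) − 22·(-421))/84 = 8/21.

β₁ = -3.024, β₀ = 0.381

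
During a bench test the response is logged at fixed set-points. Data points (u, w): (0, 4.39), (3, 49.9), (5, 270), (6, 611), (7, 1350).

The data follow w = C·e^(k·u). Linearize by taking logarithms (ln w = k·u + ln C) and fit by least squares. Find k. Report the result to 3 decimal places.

Linearized form: ln w = k·u + ln C. From the 5 transformed points,
Sums: Σu = 21.0000, Σ(u)² = 119.0000, Σln w = 24.6107, Σu·ln w = 128.6678.
Normal system: [[119.0000, 21.0000]; [21.0000, 5]]·[k, ln C]ᵀ = [128.6678, 24.6107]ᵀ.
Solving (det = 154.0000): k = 0.82152, ln C = 1.47178.

k = 0.822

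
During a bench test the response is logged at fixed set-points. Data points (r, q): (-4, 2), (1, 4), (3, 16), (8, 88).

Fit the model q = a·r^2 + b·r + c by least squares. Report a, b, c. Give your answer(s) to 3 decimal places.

a = 1.000, b = 3.135, c = -1.270

With design matrix X, XᵀX = [[4434, 476, 90]; [476, 90, 8]; [90, 8, 4]] and Xᵀq = [5812, 748, 110]ᵀ.
Solving the 3×3 system (Gaussian elimination) gives a = 1, b = 116/37, c = -47/37.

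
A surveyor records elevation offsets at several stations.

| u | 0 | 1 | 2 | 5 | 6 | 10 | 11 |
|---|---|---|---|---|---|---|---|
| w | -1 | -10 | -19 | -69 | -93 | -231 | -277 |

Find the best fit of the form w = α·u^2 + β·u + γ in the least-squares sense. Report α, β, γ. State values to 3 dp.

α = -1.933, β = -3.565, γ = -2.916

Compute the Gram sums: Σu^2·u^2 = 26579, Σu^2·u = 2681, Σu^2 = 287, Σu·u = 287, Σu = 35, Σ1 = 7.
For Mᵀw: Σu^2·w = -61776, Σu·w = -6308, Σw = -700.
So MᵀM·[α, β, γ]ᵀ = Mᵀw: [[26579, 2681, 287]; [2681, 287, 35]; [287, 35, 7]]·[α, β, γ]ᵀ = [-61776, -6308, -700]ᵀ.
Row-reducing yields α = -7348/3801, β = -13550/3801, γ = -3694/1267.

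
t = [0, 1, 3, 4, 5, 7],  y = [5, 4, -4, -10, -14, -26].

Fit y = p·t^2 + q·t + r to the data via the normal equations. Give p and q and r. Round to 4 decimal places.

Setting ∂/∂p … = 0 gives: 3364·p + 560·q + 100·r = -1816;  560·p + 100·q + 20·r = -300;  100·p + 20·q + 6·r = -45.
(Σt^2·t^2 = 3364, Σt^2·t = 560, Σt^2 = 100, Σt·t = 100, Σt = 20, Σ1 = 6, Σt^2·y = -1816, Σt·y = -300, Σy = -45.)
Row-reducing yields p = -23/78, q = -973/390, r = 149/26.

p = -0.2949, q = -2.4949, r = 5.7308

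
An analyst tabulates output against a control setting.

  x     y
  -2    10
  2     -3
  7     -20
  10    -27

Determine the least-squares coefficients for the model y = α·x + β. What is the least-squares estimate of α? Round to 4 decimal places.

From the data, Σx·x = 157, Σx = 17, Σ1 = 4.
For Mᵀy: Σx·y = -436, Σy = -40.
MᵀM·[α, β]ᵀ = Mᵀy becomes [[157, 17]; [17, 4]]·[α, β]ᵀ = [-436, -40]ᵀ.
Eliminating β: 4·(row 1) − 17·(row 2) gives 339·α = 4·(-436) − 17·(-40) = -1064, so α = -1064/339.
Then β = ((-40) − 17·(-1064/339))/4 = 1132/339.

α = -3.1386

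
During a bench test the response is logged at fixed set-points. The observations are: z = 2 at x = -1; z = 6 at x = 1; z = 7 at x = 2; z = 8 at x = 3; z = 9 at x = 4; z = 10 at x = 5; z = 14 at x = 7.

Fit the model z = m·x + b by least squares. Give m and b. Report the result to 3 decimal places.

Forming AᵀA = [[105, 21]; [21, 7]] and Aᵀz = [226, 56]ᵀ gives AᵀA·[m, b]ᵀ = Aᵀz.
Eliminating b: 7·(row 1) − 21·(row 2) gives 294·m = 7·226 − 21·56 = 406, so m = 29/21.
Then b = (56 − 21·(29/21))/7 = 27/7.

m = 1.381, b = 3.857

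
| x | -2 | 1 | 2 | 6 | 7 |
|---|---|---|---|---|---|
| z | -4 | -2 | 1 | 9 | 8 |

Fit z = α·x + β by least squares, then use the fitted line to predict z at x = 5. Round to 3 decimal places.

ẑ = 5.788

AᵀA·[α, β]ᵀ = Aᵀz reads: 94·α + 14·β = 118;  14·α + 5·β = 12.
Δ = 94·5 − 14² = 274.
α = (118·5 − 14·12)/274 = 211/137; β = (94·12 − 14·118)/274 = -262/137.
At x = 5: ẑ = (211/137)·(5) + (-262/137)·(1) = 793/137.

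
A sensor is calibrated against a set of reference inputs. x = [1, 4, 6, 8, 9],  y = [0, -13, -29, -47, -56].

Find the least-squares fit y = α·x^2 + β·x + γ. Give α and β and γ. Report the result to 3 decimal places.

α = -0.468, β = -2.440, γ = 3.205

With design matrix M, MᵀM = [[12210, 1522, 198]; [1522, 198, 28]; [198, 28, 5]] and Mᵀy = [-8796, -1106, -145]ᵀ.
Inverting the 3×3 Gram matrix, [α, β, γ]ᵀ = [-2715/5798, -14145/5798, 9292/2899]ᵀ.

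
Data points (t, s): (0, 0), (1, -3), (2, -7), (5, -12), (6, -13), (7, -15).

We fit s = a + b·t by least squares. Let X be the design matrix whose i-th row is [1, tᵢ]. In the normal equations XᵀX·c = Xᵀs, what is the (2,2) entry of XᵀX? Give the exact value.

Row 2 ↔ basis t, column 2 ↔ basis t, so (XᵀX)_{2,2} = Σᵢ (t)·(t) = (0)·(0) + (1)·(1) + (2)·(2) + (5)·(5) + (6)·(6) + (7)·(7) = 115.

115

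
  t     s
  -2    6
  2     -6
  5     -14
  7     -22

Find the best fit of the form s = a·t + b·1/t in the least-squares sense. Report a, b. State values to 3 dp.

a = -3.045, b = 0.424

With design matrix A, AᵀA = [[82, 4]; [4, 1373/2450]] and Aᵀs = [-248, -418/35]ᵀ.
det = 82·(1373/2450) − 4² = 36693/1225.
a = ((-248)·(1373/2450) − 4·(-418/35))/(36693/1225) = -37244/12231; b = (82·(-418/35) − 4·(-248))/(36693/1225) = 5180/12231.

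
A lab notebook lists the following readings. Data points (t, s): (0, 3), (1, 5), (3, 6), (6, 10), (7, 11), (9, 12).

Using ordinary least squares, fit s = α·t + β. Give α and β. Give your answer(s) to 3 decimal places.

α = 1.016, β = 3.432

MᵀM·[α, β]ᵀ = Mᵀs reads: 176·α + 26·β = 268;  26·α + 6·β = 47.
(Σt·t = 176, Σt = 26, Σ1 = 6, Σt·s = 268, Σs = 47.)
Determinant 176·6 − 26² = 380.
α = (268·6 − 26·47)/380 = 193/190; β = (176·47 − 26·268)/380 = 326/95.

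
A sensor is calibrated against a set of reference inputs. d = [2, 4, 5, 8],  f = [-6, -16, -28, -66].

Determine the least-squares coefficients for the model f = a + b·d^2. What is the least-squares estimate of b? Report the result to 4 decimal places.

b = -1.0100

Normal-equation sums: Σ1 = 4, Σd^2 = 109, Σd^2·d^2 = 4993.
Moment sums: Σf = -116, Σd^2·f = -5204.
Δ = 4·4993 − 109² = 8091.
a = ((-116)·4993 − 109·(-5204))/8091 = -1328/899; b = (4·(-5204) − 109·(-116))/8091 = -908/899.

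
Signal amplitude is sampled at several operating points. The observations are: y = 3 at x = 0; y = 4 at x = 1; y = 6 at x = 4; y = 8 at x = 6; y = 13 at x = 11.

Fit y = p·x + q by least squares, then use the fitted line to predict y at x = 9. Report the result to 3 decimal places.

ŷ = 10.935

Setting ∂/∂p … = 0 gives: 174·p + 22·q = 219;  22·p + 5·q = 34.
(Σx·x = 174, Σx = 22, Σ1 = 5, Σx·y = 219, Σy = 34.)
Eliminating q: 5·(row 1) − 22·(row 2) gives 386·p = 5·219 − 22·34 = 347, so p = 347/386.
Then q = (34 − 22·(347/386))/5 = 549/193.
At x = 9: ŷ = (347/386)·(9) + (549/193)·(1) = 4221/386.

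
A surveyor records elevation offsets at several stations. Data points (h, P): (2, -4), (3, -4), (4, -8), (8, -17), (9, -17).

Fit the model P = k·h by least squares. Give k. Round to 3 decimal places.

k = -1.960

With design matrix M, MᵀM = [[174]] and MᵀP = [-341]ᵀ.
k = (-341)/174 = -1.95977.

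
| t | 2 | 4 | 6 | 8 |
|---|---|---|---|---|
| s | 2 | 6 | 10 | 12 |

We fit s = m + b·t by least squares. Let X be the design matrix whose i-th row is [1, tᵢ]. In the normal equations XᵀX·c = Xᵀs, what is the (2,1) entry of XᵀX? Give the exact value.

20

Row 2 ↔ basis t, column 1 ↔ basis 1, so (XᵀX)_{2,1} = Σᵢ t = (2)·(1) + (4)·(1) + (6)·(1) + (8)·(1) = 20.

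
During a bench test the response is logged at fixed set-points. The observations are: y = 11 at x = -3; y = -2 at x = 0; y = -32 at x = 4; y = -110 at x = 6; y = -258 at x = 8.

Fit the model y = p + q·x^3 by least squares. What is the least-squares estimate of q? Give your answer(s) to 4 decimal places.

MᵀM·[p, q]ᵀ = Mᵀy reads: 5·p + 765·q = -391;  765·p + 313625·q = -158201.
(Σ1 = 5, Σx^3 = 765, Σx^3·x^3 = 313625, Σy = -391, Σx^3·y = -158201.)
det = 5·313625 − 765² = 982900.
p = ((-391)·313625 − 765·(-158201))/982900 = -160361/98290; q = (5·(-158201) − 765·(-391))/982900 = -49189/98290.

q = -0.5004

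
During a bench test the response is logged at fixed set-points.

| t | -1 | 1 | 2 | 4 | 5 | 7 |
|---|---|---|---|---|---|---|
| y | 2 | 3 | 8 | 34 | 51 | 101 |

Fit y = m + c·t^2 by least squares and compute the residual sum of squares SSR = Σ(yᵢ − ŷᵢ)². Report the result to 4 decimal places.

SSR = 1.9303

Normal-equation sums: Σ1 = 6, Σt^2 = 96, Σt^2·t^2 = 3300.
And Σy = 199, Σt^2·y = 6805.
Determinant 6·3300 − 96² = 10584.
m = (199·3300 − 96·6805)/10584 = 95/294; c = (6·6805 − 96·199)/10584 = 1207/588.
Residuals: -221/588, 367/588, -157/294, 5/6, -377/588, 55/588; SSR = 1135/588.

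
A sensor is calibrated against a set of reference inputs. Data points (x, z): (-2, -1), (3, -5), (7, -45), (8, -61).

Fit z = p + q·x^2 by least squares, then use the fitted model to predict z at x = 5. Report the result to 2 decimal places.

Entries of MᵀM: Σ1 = 4, Σx^2 = 126, Σx^2·x^2 = 6594.
And Σz = -112, Σx^2·z = -6158.
MᵀM·[p, q]ᵀ = Mᵀz becomes [[4, 126]; [126, 6594]]·[p, q]ᵀ = [-112, -6158]ᵀ.
Eliminating q: 6594·(row 1) − 126·(row 2) gives 10500·p = 6594·(-112) − 126·(-6158) = 37380, so p = 89/25.
Then q = ((-6158) − 126·(89/25))/6594 = -526/525.
At x = 5: ẑ = (89/25)·(1) + (-526/525)·(25) = -11281/525.

ẑ = -21.49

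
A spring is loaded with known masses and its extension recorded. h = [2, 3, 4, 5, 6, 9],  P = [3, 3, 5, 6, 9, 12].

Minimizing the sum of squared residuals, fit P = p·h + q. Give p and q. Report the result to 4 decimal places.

Compute the Gram sums: Σh·h = 171, Σh = 29, Σ1 = 6.
Moment sums: Σh·P = 227, ΣP = 38.
Normal equations: [[171, 29]; [29, 6]]·[p, q]ᵀ = [227, 38]ᵀ.
det = 171·6 − 29² = 185.
p = (227·6 − 29·38)/185 = 52/37; q = (171·38 − 29·227)/185 = -17/37.

p = 1.4054, q = -0.4595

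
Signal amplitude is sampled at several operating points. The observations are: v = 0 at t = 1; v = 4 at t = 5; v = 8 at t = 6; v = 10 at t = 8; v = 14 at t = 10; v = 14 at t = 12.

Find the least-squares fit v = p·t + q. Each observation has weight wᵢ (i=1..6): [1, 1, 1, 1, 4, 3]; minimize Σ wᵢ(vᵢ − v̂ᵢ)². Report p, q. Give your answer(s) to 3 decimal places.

p = 1.371, q = -1.053

The normal system XᵀWX·[p, q]ᵀ = XᵀWv is [[958, 96]; [96, 11]]·[p, q]ᵀ = [1212, 120]ᵀ.
det = 958·11 − 96² = 1322.
p = (1212·11 − 96·120)/1322 = 906/661; q = (958·120 − 96·1212)/1322 = -696/661.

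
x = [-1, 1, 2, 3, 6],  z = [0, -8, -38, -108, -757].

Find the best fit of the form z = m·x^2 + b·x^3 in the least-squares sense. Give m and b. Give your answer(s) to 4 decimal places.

m = -3.2172, b = -2.9681

MᵀM·[m, b]ᵀ = Mᵀz reads: 1395·m + 8051·b = -28384;  8051·m + 47451·b = -166740.
Eliminating b: 47451·(row 1) − 8051·(row 2) gives 1375544·m = 47451·(-28384) − 8051·(-166740) = -4425444, so m = -1106361/343886.
Then b = ((-166740) − 8051·(-1106361/343886))/47451 = -1020679/343886.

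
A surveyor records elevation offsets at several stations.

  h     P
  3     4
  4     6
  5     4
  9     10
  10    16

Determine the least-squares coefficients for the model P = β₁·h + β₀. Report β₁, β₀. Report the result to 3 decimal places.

β₁ = 1.495, β₀ = -1.268

The normal equations are: 231·β₁ + 31·β₀ = 306;  31·β₁ + 5·β₀ = 40.
Δ = 231·5 − 31² = 194.
β₁ = (306·5 − 31·40)/194 = 145/97; β₀ = (231·40 − 31·306)/194 = -123/97.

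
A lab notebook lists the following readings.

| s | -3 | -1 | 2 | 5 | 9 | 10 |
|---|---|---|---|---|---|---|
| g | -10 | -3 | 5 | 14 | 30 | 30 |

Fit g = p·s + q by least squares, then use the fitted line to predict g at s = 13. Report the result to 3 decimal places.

ĝ = 40.541

AᵀA·[p, q]ᵀ = Aᵀg reads: 220·p + 22·q = 683;  22·p + 6·q = 66.
(Σs·s = 220, Σs = 22, Σ1 = 6, Σs·g = 683, Σg = 66.)
Eliminating q: 6·(row 1) − 22·(row 2) gives 836·p = 6·683 − 22·66 = 2646, so p = 1323/418.
Then q = (66 − 22·(1323/418))/6 = -23/38.
At s = 13: ĝ = (1323/418)·(13) + (-23/38)·(1) = 8473/209.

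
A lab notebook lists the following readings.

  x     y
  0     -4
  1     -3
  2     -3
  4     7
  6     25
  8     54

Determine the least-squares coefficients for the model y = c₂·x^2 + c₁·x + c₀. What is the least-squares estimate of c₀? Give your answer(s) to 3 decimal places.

c₀ = -3.236

From the data, Σx^2·x^2 = 5665, Σx^2·x = 801, Σx^2 = 121, Σx·x = 121, Σx = 21, Σ1 = 6.
Moment sums: Σx^2·y = 4453, Σx·y = 601, Σy = 76.
MᵀM·[c₂, c₁, c₀]ᵀ = Mᵀy becomes [[5665, 801, 121]; [801, 121, 21]; [121, 21, 6]]·[c₂, c₁, c₀]ᵀ = [4453, 601, 76]ᵀ.
Row-reducing yields c₂ = 1838/1601, c₁ = -3316/1601, c₀ = -5181/1601.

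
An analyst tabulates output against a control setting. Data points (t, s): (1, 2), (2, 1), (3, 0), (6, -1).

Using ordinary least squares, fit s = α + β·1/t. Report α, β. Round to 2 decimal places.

Forming AᵀA = [[4, 2]; [2, 25/18]] and Aᵀs = [2, 7/3]ᵀ gives AᵀA·[α, β]ᵀ = Aᵀs.
det = 4·(25/18) − 2² = 14/9.
α = (2·(25/18) − 2·(7/3))/(14/9) = -17/14; β = (4·(7/3) − 2·2)/(14/9) = 24/7.

α = -1.21, β = 3.43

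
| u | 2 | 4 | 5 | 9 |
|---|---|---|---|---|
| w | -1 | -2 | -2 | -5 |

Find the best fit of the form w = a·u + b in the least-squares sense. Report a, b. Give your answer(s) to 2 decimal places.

The normal equations are: 126·a + 20·b = -65;  20·a + 4·b = -10.
Eliminating b: 4·(row 1) − 20·(row 2) gives 104·a = 4·(-65) − 20·(-10) = -60, so a = -15/26.
Then b = ((-10) − 20·(-15/26))/4 = 5/13.

a = -0.58, b = 0.38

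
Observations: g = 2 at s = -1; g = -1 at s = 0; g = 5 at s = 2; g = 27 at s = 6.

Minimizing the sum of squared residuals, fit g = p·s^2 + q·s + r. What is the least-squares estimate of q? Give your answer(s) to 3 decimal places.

Entries of MᵀM: Σs^2·s^2 = 1313, Σs^2·s = 223, Σs^2 = 41, Σs·s = 41, Σs = 7, Σ1 = 4.
For Mᵀg: Σs^2·g = 994, Σs·g = 170, Σg = 33.
MᵀM·[p, q, r]ᵀ = Mᵀg becomes [[1313, 223, 41]; [223, 41, 7]; [41, 7, 4]]·[p, q, r]ᵀ = [994, 170, 33]ᵀ.
Row-reducing yields p = 125/186, q = 343/930, r = 111/155.

q = 0.369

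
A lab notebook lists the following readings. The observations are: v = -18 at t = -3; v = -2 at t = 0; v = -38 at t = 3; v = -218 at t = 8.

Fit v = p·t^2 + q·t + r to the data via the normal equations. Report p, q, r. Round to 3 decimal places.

p = -2.960, q = -3.363, r = -1.596

Entries of AᵀA: Σt^2·t^2 = 4258, Σt^2·t = 512, Σt^2 = 82, Σt·t = 82, Σt = 8, Σ1 = 4.
And Σt^2·v = -14456, Σt·v = -1804, Σv = -276.
AᵀA·[p, q, r]ᵀ = Aᵀv becomes [[4258, 512, 82]; [512, 82, 8]; [82, 8, 4]]·[p, q, r]ᵀ = [-14456, -1804, -276]ᵀ.
Inverting the 3×3 Gram matrix, [p, q, r]ᵀ = [-8054/2721, -3050/907, -4342/2721]ᵀ.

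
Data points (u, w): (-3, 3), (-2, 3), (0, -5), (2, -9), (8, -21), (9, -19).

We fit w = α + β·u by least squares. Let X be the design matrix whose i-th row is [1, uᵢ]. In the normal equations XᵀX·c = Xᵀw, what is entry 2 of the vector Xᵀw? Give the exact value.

-372

Entry 2 ↔ basis u, so (Xᵀw)_{2} = Σᵢ (u)·wᵢ = (-3)·(3) + (-2)·(3) + (0)·(-5) + (2)·(-9) + (8)·(-21) + (9)·(-19) = -372.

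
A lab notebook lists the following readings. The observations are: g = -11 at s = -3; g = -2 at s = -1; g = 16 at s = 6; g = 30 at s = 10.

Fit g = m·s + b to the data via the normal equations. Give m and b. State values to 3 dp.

m = 3.018, b = -0.805

Sums needed: Σs·s = 146, Σs = 12, Σ1 = 4.
Moment sums: Σs·g = 431, Σg = 33.
MᵀM·[m, b]ᵀ = Mᵀg becomes [[146, 12]; [12, 4]]·[m, b]ᵀ = [431, 33]ᵀ.
Determinant 146·4 − 12² = 440.
m = (431·4 − 12·33)/440 = 166/55; b = (146·33 − 12·431)/440 = -177/220.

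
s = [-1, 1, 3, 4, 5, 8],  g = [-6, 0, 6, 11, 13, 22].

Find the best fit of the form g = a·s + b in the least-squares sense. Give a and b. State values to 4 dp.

a = 3.1554, b = -2.8514

MᵀM·[a, b]ᵀ = Mᵀg reads: 116·a + 20·b = 309;  20·a + 6·b = 46.
(Σs·s = 116, Σs = 20, Σ1 = 6, Σs·g = 309, Σg = 46.)
det = 116·6 − 20² = 296.
a = (309·6 − 20·46)/296 = 467/148; b = (116·46 − 20·309)/296 = -211/74.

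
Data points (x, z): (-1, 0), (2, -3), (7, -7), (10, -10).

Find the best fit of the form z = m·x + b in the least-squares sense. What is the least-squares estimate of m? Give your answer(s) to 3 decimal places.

m = -0.890

Setting ∂/∂m … = 0 gives: 154·m + 18·b = -155;  18·m + 4·b = -20.
Δ = 154·4 − 18² = 292.
m = ((-155)·4 − 18·(-20))/292 = -65/73; b = (154·(-20) − 18·(-155))/292 = -145/146.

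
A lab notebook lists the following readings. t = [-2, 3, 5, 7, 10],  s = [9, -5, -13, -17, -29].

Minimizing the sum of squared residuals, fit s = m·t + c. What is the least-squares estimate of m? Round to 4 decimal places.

Sums needed: Σt·t = 187, Σt = 23, Σ1 = 5.
Right-hand side: Σt·s = -507, Σs = -55.
Normal equations: [[187, 23]; [23, 5]]·[m, c]ᵀ = [-507, -55]ᵀ.
det = 187·5 − 23² = 406.
m = ((-507)·5 − 23·(-55))/406 = -635/203; c = (187·(-55) − 23·(-507))/406 = 688/203.

m = -3.1281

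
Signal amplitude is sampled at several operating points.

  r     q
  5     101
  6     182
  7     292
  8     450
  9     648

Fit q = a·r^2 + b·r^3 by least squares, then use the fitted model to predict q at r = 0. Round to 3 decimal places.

q̂ = 0.000

Sums needed: Σr^2·r^2 = 14979, Σr^2·r^3 = 119525, Σr^3·r^3 = 973515.
For Aᵀq: Σr^2·q = 104673, Σr^3·q = 854885.
Δ = 14979·973515 − 119525² = 296055560.
a = (104673·973515 − 119525·854885)/296055560 = -27939403/29605556; b = (14979·854885 − 119525·104673)/296055560 = 29428209/29605556.
At r = 0: q̂ = (-27939403/29605556)·(0) + (29428209/29605556)·(0) = 0.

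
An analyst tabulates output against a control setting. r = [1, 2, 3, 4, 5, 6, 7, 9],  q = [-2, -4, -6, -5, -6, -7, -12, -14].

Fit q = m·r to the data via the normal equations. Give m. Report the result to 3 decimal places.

Compute the Gram sums: Σr·r = 221.
Moment sums: Σr·q = -330.
AᵀA·[m]ᵀ = Aᵀq becomes [[221]]·[m]ᵀ = [-330]ᵀ.
Hence m = -330 / 221 ≈ -1.49321.

m = -1.493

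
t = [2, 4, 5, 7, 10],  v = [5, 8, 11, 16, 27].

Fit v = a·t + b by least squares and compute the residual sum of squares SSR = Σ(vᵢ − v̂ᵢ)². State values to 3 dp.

Normal-equation sums: Σt·t = 194, Σt = 28, Σ1 = 5.
Right-hand side: Σt·v = 479, Σv = 67.
Normal equations: [[194, 28]; [28, 5]]·[a, b]ᵀ = [479, 67]ᵀ.
Eliminating b: 5·(row 1) − 28·(row 2) gives 186·a = 5·479 − 28·67 = 519, so a = 173/62.
Then b = (67 − 28·(173/62))/5 = -69/31.
Residuals: 51/31, -29/31, -45/62, -81/62, 41/31; SSR = 469/62.

SSR = 7.565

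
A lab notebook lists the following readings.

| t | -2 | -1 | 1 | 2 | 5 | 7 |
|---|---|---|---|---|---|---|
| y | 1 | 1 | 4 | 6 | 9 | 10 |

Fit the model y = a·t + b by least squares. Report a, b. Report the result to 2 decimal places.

MᵀM·[a, b]ᵀ = Mᵀy reads: 84·a + 12·b = 128;  12·a + 6·b = 31.
(Σt·t = 84, Σt = 12, Σ1 = 6, Σt·y = 128, Σy = 31.)
Eliminating b: 6·(row 1) − 12·(row 2) gives 360·a = 6·128 − 12·31 = 396, so a = 11/10.
Then b = (31 − 12·(11/10))/6 = 89/30.

a = 1.10, b = 2.97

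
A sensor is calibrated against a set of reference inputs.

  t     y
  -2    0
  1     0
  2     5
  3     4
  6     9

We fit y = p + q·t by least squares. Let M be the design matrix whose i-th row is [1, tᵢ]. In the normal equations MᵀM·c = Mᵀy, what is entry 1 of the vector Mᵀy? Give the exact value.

18

Entry 1 ↔ basis 1, so (Mᵀy)_{1} = Σᵢ yᵢ = (1)·(0) + (1)·(0) + (1)·(5) + (1)·(4) + (1)·(9) = 18.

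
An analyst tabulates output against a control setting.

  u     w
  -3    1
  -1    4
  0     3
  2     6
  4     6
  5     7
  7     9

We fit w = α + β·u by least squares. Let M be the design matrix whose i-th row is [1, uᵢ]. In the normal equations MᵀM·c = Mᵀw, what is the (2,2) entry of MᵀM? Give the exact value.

104

Row 2 ↔ basis u, column 2 ↔ basis u, so (MᵀM)_{2,2} = Σᵢ (u)·(u) = (-3)·(-3) + (-1)·(-1) + (0)·(0) + (2)·(2) + (4)·(4) + (5)·(5) + (7)·(7) = 104.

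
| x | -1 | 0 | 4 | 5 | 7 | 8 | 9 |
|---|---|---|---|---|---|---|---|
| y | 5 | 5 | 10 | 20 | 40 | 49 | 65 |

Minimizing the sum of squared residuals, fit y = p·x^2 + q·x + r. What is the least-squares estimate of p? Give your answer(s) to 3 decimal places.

Entries of AᵀA: Σx^2·x^2 = 13940, Σx^2·x = 1772, Σx^2 = 236, Σx·x = 236, Σx = 32, Σ1 = 7.
Moment sums: Σx^2·y = 11026, Σx·y = 1392, Σy = 194.
Normal equations: [[13940, 1772, 236]; [1772, 236, 32]; [236, 32, 7]]·[p, q, r]ᵀ = [11026, 1392, 194]ᵀ.
Row-reducing yields p = 45737/49308, q = -75737/49308, r = 2033/587.

p = 0.928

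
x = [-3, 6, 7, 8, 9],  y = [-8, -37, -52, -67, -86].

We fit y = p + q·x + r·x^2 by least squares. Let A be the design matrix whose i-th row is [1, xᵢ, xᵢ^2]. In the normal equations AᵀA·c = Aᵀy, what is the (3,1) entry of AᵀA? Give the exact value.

239

Row 3 ↔ basis x^2, column 1 ↔ basis 1, so (AᵀA)_{3,1} = Σᵢ x^2 = (9)·(1) + (36)·(1) + (49)·(1) + (64)·(1) + (81)·(1) = 239.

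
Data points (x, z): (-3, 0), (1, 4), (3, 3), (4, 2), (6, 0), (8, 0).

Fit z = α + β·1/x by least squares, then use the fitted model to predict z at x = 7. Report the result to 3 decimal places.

Compute the Gram sums: Σ1 = 6, Σ1/x = 37/24, Σ1/x·1/x = 85/64.
For Aᵀz: Σz = 9, Σ1/x·z = 11/2.
Δ = 6·(85/64) − (37/24)² = 3221/576.
α = (9·(85/64) − (37/24)·(11/2))/(3221/576) = 2001/3221; β = (6·(11/2) − (37/24)·9)/(3221/576) = 11016/3221.
At x = 7: ẑ = (2001/3221)·(1) + (11016/3221)·(1/7) = 25023/22547.

ẑ = 1.110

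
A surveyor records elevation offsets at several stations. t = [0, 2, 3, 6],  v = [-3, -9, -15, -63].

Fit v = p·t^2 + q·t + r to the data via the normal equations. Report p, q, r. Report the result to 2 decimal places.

p = -1.90, q = 1.46, r = -3.24

With design matrix M, MᵀM = [[1393, 251, 49]; [251, 49, 11]; [49, 11, 4]] and Mᵀv = [-2439, -441, -90]ᵀ.
Inverting the 3×3 Gram matrix, [p, q, r]ᵀ = [-19/10, 73/50, -81/25]ᵀ.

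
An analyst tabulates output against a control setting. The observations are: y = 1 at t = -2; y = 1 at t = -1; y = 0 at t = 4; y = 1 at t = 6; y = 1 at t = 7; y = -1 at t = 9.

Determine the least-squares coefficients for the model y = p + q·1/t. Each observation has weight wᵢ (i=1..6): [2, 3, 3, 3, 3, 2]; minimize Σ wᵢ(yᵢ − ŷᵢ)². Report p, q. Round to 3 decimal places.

p = 0.485, q = -0.590

Compute the Gram sums: Σwᵢ·1 = 16, Σwᵢ·1/t = -529/252, Σwᵢ·1/t·1/t = 244919/63504.
Moment sums: Σwᵢ·y = 9, Σwᵢ·1/t·y = -415/126.
AᵀWA·[p, q]ᵀ = AᵀWy becomes [[16, -529/252]; [-529/252, 244919/63504]]·[p, q]ᵀ = [9, -415/126]ᵀ.
Δ = 16·(244919/63504) − (-529/252)² = 3638863/63504.
p = (9·(244919/63504) − (-529/252)·(-415/126))/(3638863/63504) = 1765201/3638863; q = (16·(-415/126) − (-529/252)·9)/(3638863/63504) = -2146788/3638863.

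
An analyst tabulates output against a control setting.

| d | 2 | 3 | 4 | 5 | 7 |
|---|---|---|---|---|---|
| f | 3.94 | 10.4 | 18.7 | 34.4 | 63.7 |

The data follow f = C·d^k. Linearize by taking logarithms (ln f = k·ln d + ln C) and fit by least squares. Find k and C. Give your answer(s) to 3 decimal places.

k = 2.241, C = 0.860

With ln fᵢ as the transformed response and ln dᵢ as the regressor:
XᵀX = [[9.9861, 6.7334]; [6.7334, 5]], rhs = [21.3609, 14.3338]ᵀ  (here Σln d = 6.7334, Σ(ln d)² = 9.9861, Σln f = 14.3338, Σln d·ln f = 21.3609).
Δ = 9.9861·5 − (6.7334)² = 4.5917; k = (21.3609·5 − 6.7334·14.3338)/4.5917 = 2.24095, ln C = (9.9861·14.3338 − 6.7334·21.3609)/4.5917 = -0.15109, so C = exp(-0.15109) = 0.85977.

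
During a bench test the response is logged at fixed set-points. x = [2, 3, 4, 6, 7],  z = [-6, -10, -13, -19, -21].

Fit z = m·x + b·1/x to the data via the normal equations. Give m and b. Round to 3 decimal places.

m = -3.083, b = -0.712

Sums needed: Σx·x = 114, Σx·1/x = 5, Σ1/x·1/x = 3329/7056.
Moment sums: Σx·z = -355, Σ1/x·z = -63/4.
MᵀM·[m, b]ᵀ = Mᵀz becomes [[114, 5]; [5, 3329/7056]]·[m, b]ᵀ = [-355, -63/4]ᵀ.
Determinant 114·(3329/7056) − 5² = 33851/1176.
m = ((-355)·(3329/7056) − 5·(-63/4))/(33851/1176) = -626135/203106; b = (114·(-63/4) − 5·(-355))/(33851/1176) = -24108/33851.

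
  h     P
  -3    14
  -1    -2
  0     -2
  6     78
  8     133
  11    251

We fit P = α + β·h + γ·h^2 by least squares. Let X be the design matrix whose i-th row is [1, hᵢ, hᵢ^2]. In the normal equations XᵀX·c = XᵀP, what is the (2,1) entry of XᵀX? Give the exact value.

Row 2 ↔ basis h, column 1 ↔ basis 1, so (XᵀX)_{2,1} = Σᵢ h = (-3)·(1) + (-1)·(1) + (0)·(1) + (6)·(1) + (8)·(1) + (11)·(1) = 21.

21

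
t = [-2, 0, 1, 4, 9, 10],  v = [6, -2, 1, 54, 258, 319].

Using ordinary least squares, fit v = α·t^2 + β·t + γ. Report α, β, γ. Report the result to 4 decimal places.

Forming AᵀA = [[16834, 1786, 202]; [1786, 202, 22]; [202, 22, 6]] and Aᵀv = [53687, 5717, 636]ᵀ gives AᵀA·[α, β, γ]ᵀ = Aᵀv.
Inverting the 3×3 Gram matrix, [α, β, γ]ᵀ = [4495/1484, 2675/1484, -137/53]ᵀ.

α = 3.0290, β = 1.8026, γ = -2.5849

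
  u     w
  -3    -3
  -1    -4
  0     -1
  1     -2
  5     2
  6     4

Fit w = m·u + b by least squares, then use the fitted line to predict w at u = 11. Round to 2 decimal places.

ŵ = 7.27

The normal system XᵀX·[m, b]ᵀ = Xᵀw is [[72, 8]; [8, 6]]·[m, b]ᵀ = [45, -4]ᵀ.
det = 72·6 − 8² = 368.
m = (45·6 − 8·(-4))/368 = 151/184; b = (72·(-4) − 8·45)/368 = -81/46.
At u = 11: ŵ = (151/184)·(11) + (-81/46)·(1) = 1337/184.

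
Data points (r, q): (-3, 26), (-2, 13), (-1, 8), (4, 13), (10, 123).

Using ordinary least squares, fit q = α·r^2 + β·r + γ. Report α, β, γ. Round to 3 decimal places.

Entries of AᵀA: Σr^2·r^2 = 10354, Σr^2·r = 1028, Σr^2 = 130, Σr·r = 130, Σr = 8, Σ1 = 5.
And Σr^2·q = 12802, Σr·q = 1170, Σq = 183.
AᵀA·[α, β, γ]ᵀ = Aᵀq becomes [[10354, 1028, 130]; [1028, 130, 8]; [130, 8, 5]]·[α, β, γ]ᵀ = [12802, 1170, 183]ᵀ.
Row-reducing yields α = 279316/181191, β = -598109/181191, γ = 108783/60397.

α = 1.542, β = -3.301, γ = 1.801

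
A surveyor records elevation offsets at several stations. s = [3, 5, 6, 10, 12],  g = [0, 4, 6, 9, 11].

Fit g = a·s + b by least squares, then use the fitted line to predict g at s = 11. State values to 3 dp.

ĝ = 10.299

Sums needed: Σs·s = 314, Σs = 36, Σ1 = 5.
For Aᵀg: Σs·g = 278, Σg = 30.
Normal equations: [[314, 36]; [36, 5]]·[a, b]ᵀ = [278, 30]ᵀ.
Eliminating b: 5·(row 1) − 36·(row 2) gives 274·a = 5·278 − 36·30 = 310, so a = 155/137.
Then b = (30 − 36·(155/137))/5 = -294/137.
At s = 11: ĝ = (155/137)·(11) + (-294/137)·(1) = 1411/137.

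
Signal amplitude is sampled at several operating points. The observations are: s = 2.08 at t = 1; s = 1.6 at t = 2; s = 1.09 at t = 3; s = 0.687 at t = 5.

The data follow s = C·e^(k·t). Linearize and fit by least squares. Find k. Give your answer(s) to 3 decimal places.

k = -0.281

Taking logs, ln s = k·t + ln C, so regress ln s on t.
AᵀA = [[39.0000, 11.0000]; [11.0000, 4]], rhs = [0.0538, 0.9131]ᵀ  (here Σt = 11.0000, Σ(t)² = 39.0000, Σln s = 0.9131, Σt·ln s = 0.0538).
Slope k = (n·Σt·ln s − Σt·Σln s)/(n·Σ(t)² − (Σt)²) = (4·0.0538 − 11.0000·0.9131)/35.0000 = -0.28083; ln C = (Σln s − k·Σt)/n = 1.00058.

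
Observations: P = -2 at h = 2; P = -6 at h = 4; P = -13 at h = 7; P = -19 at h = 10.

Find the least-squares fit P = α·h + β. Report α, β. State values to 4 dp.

α = -2.1497, β = 2.3605

Entries of MᵀM: Σh·h = 169, Σh = 23, Σ1 = 4.
Moment sums: Σh·P = -309, ΣP = -40.
So MᵀM·[α, β]ᵀ = MᵀP: [[169, 23]; [23, 4]]·[α, β]ᵀ = [-309, -40]ᵀ.
Eliminating β: 4·(row 1) − 23·(row 2) gives 147·α = 4·(-309) − 23·(-40) = -316, so α = -316/147.
Then β = ((-40) − 23·(-316/147))/4 = 347/147.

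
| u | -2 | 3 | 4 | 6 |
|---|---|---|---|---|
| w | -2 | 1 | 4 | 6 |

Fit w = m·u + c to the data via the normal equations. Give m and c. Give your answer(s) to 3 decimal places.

Setting ∂/∂m … = 0 gives: 65·m + 11·c = 59;  11·m + 4·c = 9.
Eliminating c: 4·(row 1) − 11·(row 2) gives 139·m = 4·59 − 11·9 = 137, so m = 137/139.
Then c = (9 − 11·(137/139))/4 = -64/139.

m = 0.986, c = -0.460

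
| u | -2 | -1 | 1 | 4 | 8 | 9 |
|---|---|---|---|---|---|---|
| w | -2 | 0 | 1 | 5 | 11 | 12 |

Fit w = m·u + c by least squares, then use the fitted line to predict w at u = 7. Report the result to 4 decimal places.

With design matrix M, MᵀM = [[167, 19]; [19, 6]] and Mᵀw = [221, 27]ᵀ.
Δ = 167·6 − 19² = 641.
m = (221·6 − 19·27)/641 = 813/641; c = (167·27 − 19·221)/641 = 310/641.
At u = 7: ŵ = (813/641)·(7) + (310/641)·(1) = 6001/641.

ŵ = 9.3619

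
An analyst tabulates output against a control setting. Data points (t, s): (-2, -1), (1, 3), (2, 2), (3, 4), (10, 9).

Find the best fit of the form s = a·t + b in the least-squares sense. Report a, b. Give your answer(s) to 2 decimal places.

a = 0.80, b = 1.15

Sums needed: Σt·t = 118, Σt = 14, Σ1 = 5.
And Σt·s = 111, Σs = 17.
So MᵀM·[a, b]ᵀ = Mᵀs: [[118, 14]; [14, 5]]·[a, b]ᵀ = [111, 17]ᵀ.
det = 118·5 − 14² = 394.
a = (111·5 − 14·17)/394 = 317/394; b = (118·17 − 14·111)/394 = 226/197.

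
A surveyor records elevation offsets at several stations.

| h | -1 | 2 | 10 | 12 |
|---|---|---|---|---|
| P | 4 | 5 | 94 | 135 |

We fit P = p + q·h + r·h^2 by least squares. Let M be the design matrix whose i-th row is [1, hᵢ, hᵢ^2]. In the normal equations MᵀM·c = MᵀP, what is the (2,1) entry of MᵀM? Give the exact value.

23

Row 2 ↔ basis h, column 1 ↔ basis 1, so (MᵀM)_{2,1} = Σᵢ h = (-1)·(1) + (2)·(1) + (10)·(1) + (12)·(1) = 23.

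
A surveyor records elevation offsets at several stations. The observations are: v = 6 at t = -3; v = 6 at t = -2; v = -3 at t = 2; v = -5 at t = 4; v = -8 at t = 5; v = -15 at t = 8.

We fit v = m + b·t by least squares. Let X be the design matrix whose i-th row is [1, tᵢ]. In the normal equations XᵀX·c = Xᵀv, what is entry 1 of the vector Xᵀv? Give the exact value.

-19

Entry 1 ↔ basis 1, so (Xᵀv)_{1} = Σᵢ vᵢ = (1)·(6) + (1)·(6) + (1)·(-3) + (1)·(-5) + (1)·(-8) + (1)·(-15) = -19.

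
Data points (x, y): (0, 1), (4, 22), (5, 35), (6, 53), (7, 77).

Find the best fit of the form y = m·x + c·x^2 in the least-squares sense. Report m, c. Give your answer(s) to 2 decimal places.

m = -2.30, c = 1.88

With design matrix M, MᵀM = [[126, 748]; [748, 4578]] and Mᵀy = [1120, 6908]ᵀ.
Δ = 126·4578 − 748² = 17324.
m = (1120·4578 − 748·6908)/17324 = -9956/4331; c = (126·6908 − 748·1120)/17324 = 8162/4331.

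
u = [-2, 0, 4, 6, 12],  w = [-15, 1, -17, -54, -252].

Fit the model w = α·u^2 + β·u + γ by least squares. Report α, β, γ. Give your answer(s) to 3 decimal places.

α = -2.042, β = 3.433, γ = 0.533

XᵀX·[α, β, γ]ᵀ = Xᵀw reads: 22304·α + 2000·β + 200·γ = -38564;  2000·α + 200·β + 20·γ = -3386;  200·α + 20·β + 5·γ = -337.
(Σu^2·u^2 = 22304, Σu^2·u = 2000, Σu^2 = 200, Σu·u = 200, Σu = 20, Σ1 = 5, Σu^2·w = -38564, Σu·w = -3386, Σw = -337.)
Solving the 3×3 system (Gaussian elimination) gives α = -49/24, β = 103/30, γ = 8/15.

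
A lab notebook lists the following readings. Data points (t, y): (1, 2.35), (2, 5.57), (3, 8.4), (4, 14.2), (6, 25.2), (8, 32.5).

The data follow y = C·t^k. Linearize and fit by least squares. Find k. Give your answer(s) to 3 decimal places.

Let Y = ln y. Fitting Y = k·ln t + ln C by least squares:
Σln t = 7.0493, Σ(ln t)² = 11.1437, Σln y = 14.0614, Σln t·ln y = 20.2274.
Equations: 11.1437·k + 7.0493·ln C = 20.2274;  7.0493·k + 6·ln C = 14.0614.
Solving (det = 17.1702): k = 1.29542, ln C = 0.82161.

k = 1.295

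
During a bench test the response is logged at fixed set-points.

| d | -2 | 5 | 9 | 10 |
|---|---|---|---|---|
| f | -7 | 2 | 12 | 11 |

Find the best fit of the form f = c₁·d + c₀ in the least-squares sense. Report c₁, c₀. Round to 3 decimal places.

c₁ = 1.607, c₀ = -4.337

Compute the Gram sums: Σd·d = 210, Σd = 22, Σ1 = 4.
And Σd·f = 242, Σf = 18.
Normal equations: [[210, 22]; [22, 4]]·[c₁, c₀]ᵀ = [242, 18]ᵀ.
Eliminating c₀: 4·(row 1) − 22·(row 2) gives 356·c₁ = 4·242 − 22·18 = 572, so c₁ = 143/89.
Then c₀ = (18 − 22·(143/89))/4 = -386/89.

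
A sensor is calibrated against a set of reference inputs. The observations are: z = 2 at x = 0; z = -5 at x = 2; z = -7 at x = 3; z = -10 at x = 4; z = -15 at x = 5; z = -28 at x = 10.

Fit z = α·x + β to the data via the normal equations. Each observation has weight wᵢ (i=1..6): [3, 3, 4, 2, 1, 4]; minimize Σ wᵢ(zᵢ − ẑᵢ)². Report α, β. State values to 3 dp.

The normal equations are: 505·α + 71·β = -1389;  71·α + 17·β = -184.
(Σwᵢ·x·x = 505, Σwᵢ·x = 71, Σwᵢ·1 = 17, Σwᵢ·x·z = -1389, Σwᵢ·z = -184.)
Eliminating β: 17·(row 1) − 71·(row 2) gives 3544·α = 17·(-1389) − 71·(-184) = -10549, so α = -10549/3544.
Then β = ((-184) − 71·(-10549/3544))/17 = 5699/3544.

α = -2.977, β = 1.608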